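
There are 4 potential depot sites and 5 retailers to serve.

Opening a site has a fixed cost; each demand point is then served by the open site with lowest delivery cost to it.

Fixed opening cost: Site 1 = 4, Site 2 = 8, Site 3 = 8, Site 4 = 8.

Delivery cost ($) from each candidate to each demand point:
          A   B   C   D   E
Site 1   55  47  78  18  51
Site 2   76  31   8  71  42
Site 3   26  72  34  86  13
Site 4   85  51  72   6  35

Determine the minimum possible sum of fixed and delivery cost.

108

Open {Site 2, Site 3, Site 4}: assign each demand point to its cheapest open site.
  A→Site 3 26, B→Site 2 31, C→Site 2 8, D→Site 4 6, E→Site 3 13
  delivery cost 84, fixed 24 → total 108.
Compare {Site 1, Site 2, Site 3, Site 4}: delivery cost 84 + fixed 28 = 112.
Compare {Site 1, Site 2, Site 3}: delivery cost 96 + fixed 20 = 116.
Compare {Site 3, Site 4}: delivery cost 130 + fixed 16 = 146.
All other subsets cost ≥ 112. Minimum total cost: 108.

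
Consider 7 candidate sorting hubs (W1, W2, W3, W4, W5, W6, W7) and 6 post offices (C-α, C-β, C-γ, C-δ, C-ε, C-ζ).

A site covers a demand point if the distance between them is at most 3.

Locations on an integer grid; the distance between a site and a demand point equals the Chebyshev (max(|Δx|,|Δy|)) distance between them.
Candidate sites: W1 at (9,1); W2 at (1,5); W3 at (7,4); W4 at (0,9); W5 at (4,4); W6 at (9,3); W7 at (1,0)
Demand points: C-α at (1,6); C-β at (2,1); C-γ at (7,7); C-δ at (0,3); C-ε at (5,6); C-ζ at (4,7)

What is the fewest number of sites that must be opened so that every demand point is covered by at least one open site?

2

Coverage sets (demand points within 3 of each site):
  W1: {}
  W2: {C-α, C-δ, C-ζ}
  W3: {C-γ, C-ε, C-ζ}
  W4: {C-α}
  W5: {C-α, C-β, C-γ, C-ε, C-ζ}
  W6: {}
  W7: {C-β, C-δ}
No single site covers all 6 demand points.
But {W2, W5} covers everything, so the minimum is 2.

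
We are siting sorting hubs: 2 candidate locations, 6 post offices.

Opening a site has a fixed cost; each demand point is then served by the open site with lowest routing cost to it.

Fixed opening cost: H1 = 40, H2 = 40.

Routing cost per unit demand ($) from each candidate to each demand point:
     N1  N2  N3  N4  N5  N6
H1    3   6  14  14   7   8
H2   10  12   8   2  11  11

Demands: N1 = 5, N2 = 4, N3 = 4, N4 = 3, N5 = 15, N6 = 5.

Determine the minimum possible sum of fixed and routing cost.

302

Open {H1, H2}: assign each demand point to its cheapest open site.
  N1→H1 5×3=15, N2→H1 4×6=24, N3→H2 4×8=32, N4→H2 3×2=6, N5→H1 15×7=105, N6→H1 5×8=40
  routing cost 222, fixed 80 → total 302.
Compare {H1}: routing cost 282 + fixed 40 = 322.
Compare {H2}: routing cost 356 + fixed 40 = 396.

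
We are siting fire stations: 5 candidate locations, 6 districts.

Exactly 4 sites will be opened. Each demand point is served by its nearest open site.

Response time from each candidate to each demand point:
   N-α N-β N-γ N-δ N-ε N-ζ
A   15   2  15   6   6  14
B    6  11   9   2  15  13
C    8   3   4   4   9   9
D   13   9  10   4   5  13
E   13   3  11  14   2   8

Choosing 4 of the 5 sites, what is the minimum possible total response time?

24

Open {A, B, C, E}.
  N-α→B 6, N-β→A 2, N-γ→C 4, N-δ→B 2, N-ε→E 2, N-ζ→E 8  ⇒ total 24.
Compare {B, C, D, E}: total 25.
Compare {A, B, C, D}: total 28.
No size-4 selection does better; minimum is 24.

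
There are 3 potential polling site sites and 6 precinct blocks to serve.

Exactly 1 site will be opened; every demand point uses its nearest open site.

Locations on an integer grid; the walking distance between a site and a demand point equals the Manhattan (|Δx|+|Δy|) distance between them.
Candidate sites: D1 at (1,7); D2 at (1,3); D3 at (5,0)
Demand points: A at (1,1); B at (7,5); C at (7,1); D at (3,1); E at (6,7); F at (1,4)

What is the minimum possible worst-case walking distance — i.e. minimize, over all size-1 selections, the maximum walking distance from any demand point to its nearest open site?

Open {D3}.
  Farthest demand point is E at walking distance 8 (to D3); all others are ≤ 8.
With {D2} the worst case is 9.
With {D1} the worst case is 12.
No size-1 selection achieves below 8.

8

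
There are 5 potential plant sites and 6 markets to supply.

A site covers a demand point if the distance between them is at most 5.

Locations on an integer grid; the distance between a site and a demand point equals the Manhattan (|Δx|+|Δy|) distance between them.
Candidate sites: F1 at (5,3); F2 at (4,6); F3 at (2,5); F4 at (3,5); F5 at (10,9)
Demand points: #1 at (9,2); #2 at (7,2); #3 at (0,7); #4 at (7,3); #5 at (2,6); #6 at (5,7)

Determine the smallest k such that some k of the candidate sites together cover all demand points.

Coverage sets (demand points within 5 of each site):
  F1: {#1, #2, #4, #6}
  F2: {#3, #5, #6}
  F3: {#3, #5, #6}
  F4: {#3, #5, #6}
  F5: {}
No single site covers all 6 demand points.
But {F1, F2} covers everything, so the minimum is 2.

2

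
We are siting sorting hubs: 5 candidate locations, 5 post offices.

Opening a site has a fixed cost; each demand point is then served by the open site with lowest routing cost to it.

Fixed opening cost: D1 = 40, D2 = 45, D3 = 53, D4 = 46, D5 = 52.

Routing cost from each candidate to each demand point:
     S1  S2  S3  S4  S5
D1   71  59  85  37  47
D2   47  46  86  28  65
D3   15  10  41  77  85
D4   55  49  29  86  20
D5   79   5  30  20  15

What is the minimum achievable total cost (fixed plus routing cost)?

Open {D3, D5}: assign each demand point to its cheapest open site.
  S1→D3 15, S2→D5 5, S3→D5 30, S4→D5 20, S5→D5 15
  routing cost 85, fixed 105 → total 190.
Compare {D5}: routing cost 149 + fixed 52 = 201.
Compare {D2, D5}: routing cost 117 + fixed 97 = 214.
Compare {D4, D5}: routing cost 124 + fixed 98 = 222.
All other subsets cost ≥ 201. Minimum total cost: 190.

190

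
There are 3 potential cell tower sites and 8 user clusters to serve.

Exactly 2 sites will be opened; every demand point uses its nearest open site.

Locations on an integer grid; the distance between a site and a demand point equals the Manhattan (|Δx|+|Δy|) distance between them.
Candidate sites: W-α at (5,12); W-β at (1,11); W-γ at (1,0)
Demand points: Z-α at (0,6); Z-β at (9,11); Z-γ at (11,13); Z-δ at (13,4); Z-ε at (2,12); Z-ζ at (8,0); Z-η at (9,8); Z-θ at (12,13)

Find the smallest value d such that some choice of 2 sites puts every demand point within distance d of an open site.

Open {W-α, W-β}.
  Farthest demand point is Z-δ at distance 16 (to W-α); all others are ≤ 16.
With {W-α, W-γ} the worst case is 16.
With {W-β, W-γ} the worst case is 16.
No size-2 selection achieves below 16.

16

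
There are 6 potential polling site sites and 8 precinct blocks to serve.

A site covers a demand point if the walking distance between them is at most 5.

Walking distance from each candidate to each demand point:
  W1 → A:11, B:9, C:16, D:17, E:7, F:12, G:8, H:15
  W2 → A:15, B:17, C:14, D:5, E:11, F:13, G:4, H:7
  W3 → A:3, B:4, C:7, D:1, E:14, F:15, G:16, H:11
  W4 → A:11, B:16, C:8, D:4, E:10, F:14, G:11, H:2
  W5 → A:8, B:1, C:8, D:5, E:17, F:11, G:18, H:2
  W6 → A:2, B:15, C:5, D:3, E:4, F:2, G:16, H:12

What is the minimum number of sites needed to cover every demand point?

3

Coverage sets (demand points within 5 of each site):
  W1: {}
  W2: {D, G}
  W3: {A, B, D}
  W4: {D, H}
  W5: {B, D, H}
  W6: {A, C, D, E, F}
No 2 sites suffice: every size-2 union leaves at least one demand point uncovered.
But {W2, W5, W6} covers everything, so the minimum is 3.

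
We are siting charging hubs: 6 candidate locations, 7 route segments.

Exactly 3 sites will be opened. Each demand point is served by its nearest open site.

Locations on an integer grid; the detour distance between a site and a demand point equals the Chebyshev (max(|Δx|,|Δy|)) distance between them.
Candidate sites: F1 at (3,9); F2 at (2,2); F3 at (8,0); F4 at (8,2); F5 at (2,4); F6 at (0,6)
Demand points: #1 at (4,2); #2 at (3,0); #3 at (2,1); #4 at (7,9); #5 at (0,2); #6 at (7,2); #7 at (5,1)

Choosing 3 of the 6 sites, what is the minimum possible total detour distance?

Open {F1, F2, F4}.
  #1→F2 2, #2→F2 2, #3→F2 1, #4→F1 4, #5→F2 2, #6→F4 1, #7→F2 3  ⇒ total 15.
Compare {F1, F2, F3}: total 16.
Compare {F2, F4, F5}: total 16.
No size-3 selection does better; minimum is 15.

15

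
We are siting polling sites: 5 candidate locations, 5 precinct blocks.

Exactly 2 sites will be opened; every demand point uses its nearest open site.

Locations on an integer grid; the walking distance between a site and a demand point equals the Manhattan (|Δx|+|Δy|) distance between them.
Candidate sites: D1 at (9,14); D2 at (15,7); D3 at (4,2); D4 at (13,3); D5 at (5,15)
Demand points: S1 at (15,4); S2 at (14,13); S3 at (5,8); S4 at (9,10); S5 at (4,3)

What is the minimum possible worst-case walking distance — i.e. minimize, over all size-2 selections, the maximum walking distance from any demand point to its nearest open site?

9

Open {D2, D3}.
  Farthest demand point is S4 at walking distance 9 (to D2); all others are ≤ 9.
With {D1, D4} the worst case is 10.
With {D2, D4} the worst case is 11.
No size-2 selection achieves below 9.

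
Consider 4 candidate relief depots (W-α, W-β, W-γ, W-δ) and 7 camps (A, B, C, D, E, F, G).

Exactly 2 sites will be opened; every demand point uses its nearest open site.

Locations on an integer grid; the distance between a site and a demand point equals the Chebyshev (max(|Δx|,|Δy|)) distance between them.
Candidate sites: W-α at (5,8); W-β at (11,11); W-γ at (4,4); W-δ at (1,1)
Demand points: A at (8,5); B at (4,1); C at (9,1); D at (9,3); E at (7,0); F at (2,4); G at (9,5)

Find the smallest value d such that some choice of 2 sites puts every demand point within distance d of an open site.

Open {W-α, W-γ}.
  Farthest demand point is C at distance 5 (to W-γ); all others are ≤ 5.
With {W-β, W-γ} the worst case is 5.
With {W-γ, W-δ} the worst case is 5.
No size-2 selection achieves below 5.

5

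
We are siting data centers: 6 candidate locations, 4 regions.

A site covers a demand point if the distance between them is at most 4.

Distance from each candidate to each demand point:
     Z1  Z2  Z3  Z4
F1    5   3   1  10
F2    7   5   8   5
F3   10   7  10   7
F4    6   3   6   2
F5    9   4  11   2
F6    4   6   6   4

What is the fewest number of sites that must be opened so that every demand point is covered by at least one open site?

2

Coverage sets (demand points within 4 of each site):
  F1: {Z2, Z3}
  F2: {}
  F3: {}
  F4: {Z2, Z4}
  F5: {Z2, Z4}
  F6: {Z1, Z4}
No single site covers all 4 demand points.
But {F1, F6} covers everything, so the minimum is 2.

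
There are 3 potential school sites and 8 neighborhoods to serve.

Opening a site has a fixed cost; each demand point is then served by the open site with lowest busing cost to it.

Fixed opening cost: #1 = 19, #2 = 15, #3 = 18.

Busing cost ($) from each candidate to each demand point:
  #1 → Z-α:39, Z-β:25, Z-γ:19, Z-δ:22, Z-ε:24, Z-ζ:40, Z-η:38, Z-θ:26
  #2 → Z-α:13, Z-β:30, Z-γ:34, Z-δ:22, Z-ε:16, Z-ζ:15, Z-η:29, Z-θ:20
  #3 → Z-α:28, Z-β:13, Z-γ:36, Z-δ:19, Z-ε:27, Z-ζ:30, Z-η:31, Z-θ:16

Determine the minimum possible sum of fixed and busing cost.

188

Open {#2, #3}: assign each demand point to its cheapest open site.
  Z-α→#2 13, Z-β→#3 13, Z-γ→#2 34, Z-δ→#3 19, Z-ε→#2 16, Z-ζ→#2 15, Z-η→#2 29, Z-θ→#3 16
  busing cost 155, fixed 33 → total 188.
Compare {#1, #2, #3}: busing cost 140 + fixed 52 = 192.
Compare {#1, #2}: busing cost 159 + fixed 34 = 193.
Compare {#2}: busing cost 179 + fixed 15 = 194.
All other subsets cost ≥ 192. Minimum total cost: 188.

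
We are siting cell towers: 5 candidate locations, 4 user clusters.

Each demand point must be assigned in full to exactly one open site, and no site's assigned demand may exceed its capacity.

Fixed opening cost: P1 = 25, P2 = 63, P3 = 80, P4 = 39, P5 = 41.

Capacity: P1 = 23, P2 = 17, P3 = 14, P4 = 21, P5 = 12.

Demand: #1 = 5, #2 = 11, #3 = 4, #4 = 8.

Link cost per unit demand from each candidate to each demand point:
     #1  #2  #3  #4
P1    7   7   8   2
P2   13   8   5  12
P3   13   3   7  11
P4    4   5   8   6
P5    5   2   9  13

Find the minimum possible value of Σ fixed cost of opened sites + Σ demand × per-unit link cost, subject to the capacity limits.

Open {P1, P5}; cheapest assignment that respects the capacities:
  P1 (cap 23, load 17): #1, #3, #4 — cost 5×7 + 4×8 + 8×2 = 83
  P5 (cap 12, load 11): #2 — cost 11×2 = 22
  Shipping 105, fixed 66 → total 171.
  Any other capacity-feasible assignment to {P1, P5} ships for at least 105.
Compare {P1, P4}: its best feasible assignment gives total 187.
Compare {P1, P4, P5}: its best feasible assignment gives total 195.
Every other set of open sites that can feasibly serve all demand totals ≥ 187 even under its best assignment. Minimum: 171.

171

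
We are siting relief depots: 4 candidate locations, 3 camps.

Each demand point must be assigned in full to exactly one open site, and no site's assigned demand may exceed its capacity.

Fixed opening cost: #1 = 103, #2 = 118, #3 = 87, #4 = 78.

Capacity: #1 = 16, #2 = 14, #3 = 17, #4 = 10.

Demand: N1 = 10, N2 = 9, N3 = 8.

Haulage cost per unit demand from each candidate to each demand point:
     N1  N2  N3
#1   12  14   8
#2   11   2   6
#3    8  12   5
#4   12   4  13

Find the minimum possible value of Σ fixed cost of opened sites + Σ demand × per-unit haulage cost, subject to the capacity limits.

433

Open {#3, #4}; cheapest assignment that respects the capacities:
  #3 (cap 17, load 17): N2, N3 — cost 9×12 + 8×5 = 148
  #4 (cap 10, load 10): N1 — cost 10×12 = 120
  Shipping 268, fixed 165 → total 433.
  Any other capacity-feasible assignment to {#3, #4} ships for at least 268.
Compare {#2, #3, #4}: its best feasible assignment gives total 447.
Compare {#1, #3, #4}: its best feasible assignment gives total 448.
Every other set of open sites that can feasibly serve all demand totals ≥ 447 even under its best assignment. Minimum: 433.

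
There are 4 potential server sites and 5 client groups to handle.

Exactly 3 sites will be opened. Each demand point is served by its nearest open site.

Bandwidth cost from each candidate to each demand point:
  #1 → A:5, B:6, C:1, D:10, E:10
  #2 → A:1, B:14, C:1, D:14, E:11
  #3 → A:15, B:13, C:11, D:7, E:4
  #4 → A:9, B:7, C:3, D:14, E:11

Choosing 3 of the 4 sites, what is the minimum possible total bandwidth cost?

19

Open {#1, #2, #3}.
  A→#2 1, B→#1 6, C→#1 1, D→#3 7, E→#3 4  ⇒ total 19.
Compare {#2, #3, #4}: total 20.
Compare {#1, #3, #4}: total 23.
No size-3 selection does better; minimum is 19.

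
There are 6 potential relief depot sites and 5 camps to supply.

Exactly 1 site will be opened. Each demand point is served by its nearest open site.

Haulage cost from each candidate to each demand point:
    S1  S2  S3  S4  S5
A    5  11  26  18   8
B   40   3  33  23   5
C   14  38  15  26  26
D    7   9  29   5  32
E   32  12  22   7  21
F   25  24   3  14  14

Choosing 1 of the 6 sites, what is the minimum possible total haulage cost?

68

Open {A}.
  S1→A 5, S2→A 11, S3→A 26, S4→A 18, S5→A 8  ⇒ total 68.
Compare {F}: total 80.
Compare {D}: total 82.
No size-1 selection does better; minimum is 68.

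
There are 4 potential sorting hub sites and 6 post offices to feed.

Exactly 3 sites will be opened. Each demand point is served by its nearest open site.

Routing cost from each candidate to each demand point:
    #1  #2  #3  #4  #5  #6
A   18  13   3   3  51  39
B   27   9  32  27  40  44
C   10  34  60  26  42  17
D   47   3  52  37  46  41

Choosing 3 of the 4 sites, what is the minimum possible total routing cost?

Open {A, C, D}.
  #1→C 10, #2→D 3, #3→A 3, #4→A 3, #5→C 42, #6→C 17  ⇒ total 78.
Compare {A, B, C}: total 82.
Compare {A, B, D}: total 106.
No size-3 selection does better; minimum is 78.

78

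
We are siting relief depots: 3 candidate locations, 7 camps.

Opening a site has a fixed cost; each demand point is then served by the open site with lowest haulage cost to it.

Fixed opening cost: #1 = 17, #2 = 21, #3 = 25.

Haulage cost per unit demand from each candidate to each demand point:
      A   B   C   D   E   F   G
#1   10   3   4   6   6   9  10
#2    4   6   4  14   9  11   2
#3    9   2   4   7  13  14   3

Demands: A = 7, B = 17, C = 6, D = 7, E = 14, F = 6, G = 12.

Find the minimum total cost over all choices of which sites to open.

Open {#1, #2}: assign each demand point to its cheapest open site.
  A→#2 7×4=28, B→#1 17×3=51, C→#1 6×4=24, D→#1 7×6=42, E→#1 14×6=84, F→#1 6×9=54, G→#2 12×2=24
  haulage cost 307, fixed 38 → total 345.
Compare {#1, #2, #3}: haulage cost 290 + fixed 63 = 353.
Compare {#1, #3}: haulage cost 337 + fixed 42 = 379.
Compare {#2, #3}: haulage cost 351 + fixed 46 = 397.
All other subsets cost ≥ 353. Minimum total cost: 345.

345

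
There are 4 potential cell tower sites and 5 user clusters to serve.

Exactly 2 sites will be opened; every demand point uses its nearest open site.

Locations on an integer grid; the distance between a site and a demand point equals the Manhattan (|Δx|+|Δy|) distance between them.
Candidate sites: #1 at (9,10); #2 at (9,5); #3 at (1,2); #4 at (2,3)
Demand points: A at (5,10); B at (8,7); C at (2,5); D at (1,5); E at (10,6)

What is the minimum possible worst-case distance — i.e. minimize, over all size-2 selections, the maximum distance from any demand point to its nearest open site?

Open {#1, #3}.
  Farthest demand point is E at distance 5 (to #1); all others are ≤ 5.
With {#1, #4} the worst case is 5.
With {#1, #2} the worst case is 8.
No size-2 selection achieves below 5.

5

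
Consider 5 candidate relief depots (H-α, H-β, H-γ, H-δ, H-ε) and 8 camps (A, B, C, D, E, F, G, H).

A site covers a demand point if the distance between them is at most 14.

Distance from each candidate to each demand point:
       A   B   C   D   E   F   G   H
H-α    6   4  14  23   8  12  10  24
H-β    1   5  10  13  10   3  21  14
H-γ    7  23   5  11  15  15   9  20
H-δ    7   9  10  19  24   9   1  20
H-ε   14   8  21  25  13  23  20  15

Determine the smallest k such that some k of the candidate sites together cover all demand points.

2

Coverage sets (demand points within 14 of each site):
  H-α: {A, B, C, E, F, G}
  H-β: {A, B, C, D, E, F, H}
  H-γ: {A, C, D, G}
  H-δ: {A, B, C, F, G}
  H-ε: {A, B, E}
No single site covers all 8 demand points.
But {H-α, H-β} covers everything, so the minimum is 2.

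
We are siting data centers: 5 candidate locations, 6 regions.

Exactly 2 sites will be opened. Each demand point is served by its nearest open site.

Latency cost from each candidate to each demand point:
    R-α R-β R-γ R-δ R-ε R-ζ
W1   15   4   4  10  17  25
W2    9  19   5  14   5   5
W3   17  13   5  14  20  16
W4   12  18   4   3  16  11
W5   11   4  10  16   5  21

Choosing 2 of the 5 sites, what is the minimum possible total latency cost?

Open {W1, W2}.
  R-α→W2 9, R-β→W1 4, R-γ→W1 4, R-δ→W1 10, R-ε→W2 5, R-ζ→W2 5  ⇒ total 37.
Compare {W4, W5}: total 38.
Compare {W2, W5}: total 42.
No size-2 selection does better; minimum is 37.

37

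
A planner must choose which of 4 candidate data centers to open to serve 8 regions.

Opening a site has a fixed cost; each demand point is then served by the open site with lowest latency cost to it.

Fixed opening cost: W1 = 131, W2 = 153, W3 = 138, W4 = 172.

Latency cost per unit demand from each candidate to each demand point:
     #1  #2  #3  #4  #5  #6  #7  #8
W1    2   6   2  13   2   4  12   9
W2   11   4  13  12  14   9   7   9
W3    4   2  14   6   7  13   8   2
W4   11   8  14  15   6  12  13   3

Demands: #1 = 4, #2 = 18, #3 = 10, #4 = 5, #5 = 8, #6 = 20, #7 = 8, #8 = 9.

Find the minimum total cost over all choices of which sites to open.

Open {W1, W3}: assign each demand point to its cheapest open site.
  #1→W1 4×2=8, #2→W3 18×2=36, #3→W1 10×2=20, #4→W3 5×6=30, #5→W1 8×2=16, #6→W1 20×4=80, #7→W3 8×8=64, #8→W3 9×2=18
  latency cost 272, fixed 269 → total 541.
Compare {W1}: latency cost 474 + fixed 131 = 605.
Compare {W1, W2}: latency cost 393 + fixed 284 = 677.
Compare {W1, W2, W3}: latency cost 264 + fixed 422 = 686.
All other subsets cost ≥ 605. Minimum total cost: 541.

541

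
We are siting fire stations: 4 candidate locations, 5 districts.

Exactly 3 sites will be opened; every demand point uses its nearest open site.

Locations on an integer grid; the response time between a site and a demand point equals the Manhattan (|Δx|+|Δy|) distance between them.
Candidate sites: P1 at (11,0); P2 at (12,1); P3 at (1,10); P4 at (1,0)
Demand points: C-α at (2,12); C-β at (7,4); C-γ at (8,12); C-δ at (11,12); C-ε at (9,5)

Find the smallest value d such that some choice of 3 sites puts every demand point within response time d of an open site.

Open {P1, P2, P3}.
  Farthest demand point is C-δ at response time 12 (to P1); all others are ≤ 12.
With {P1, P3, P4} the worst case is 12.
With {P2, P3, P4} the worst case is 12.
No size-3 selection achieves below 12.

12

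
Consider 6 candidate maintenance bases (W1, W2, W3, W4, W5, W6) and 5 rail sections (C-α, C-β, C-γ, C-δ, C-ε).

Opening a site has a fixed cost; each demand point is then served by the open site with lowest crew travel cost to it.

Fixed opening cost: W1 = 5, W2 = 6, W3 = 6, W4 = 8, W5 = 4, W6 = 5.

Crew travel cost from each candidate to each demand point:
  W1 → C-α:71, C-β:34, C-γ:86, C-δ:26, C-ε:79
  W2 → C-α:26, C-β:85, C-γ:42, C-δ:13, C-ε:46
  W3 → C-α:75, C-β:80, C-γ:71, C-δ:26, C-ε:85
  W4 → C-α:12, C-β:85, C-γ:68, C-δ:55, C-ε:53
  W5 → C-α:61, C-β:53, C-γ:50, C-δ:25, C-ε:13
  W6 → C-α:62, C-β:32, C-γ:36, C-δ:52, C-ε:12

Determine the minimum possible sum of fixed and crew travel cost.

124

Open {W2, W4, W6}: assign each demand point to its cheapest open site.
  C-α→W4 12, C-β→W6 32, C-γ→W6 36, C-δ→W2 13, C-ε→W6 12
  crew travel cost 105, fixed 19 → total 124.
Compare {W2, W4, W5, W6}: crew travel cost 105 + fixed 23 = 128.
Compare {W1, W2, W4, W6}: crew travel cost 105 + fixed 24 = 129.
Compare {W2, W6}: crew travel cost 119 + fixed 11 = 130.
All other subsets cost ≥ 128. Minimum total cost: 124.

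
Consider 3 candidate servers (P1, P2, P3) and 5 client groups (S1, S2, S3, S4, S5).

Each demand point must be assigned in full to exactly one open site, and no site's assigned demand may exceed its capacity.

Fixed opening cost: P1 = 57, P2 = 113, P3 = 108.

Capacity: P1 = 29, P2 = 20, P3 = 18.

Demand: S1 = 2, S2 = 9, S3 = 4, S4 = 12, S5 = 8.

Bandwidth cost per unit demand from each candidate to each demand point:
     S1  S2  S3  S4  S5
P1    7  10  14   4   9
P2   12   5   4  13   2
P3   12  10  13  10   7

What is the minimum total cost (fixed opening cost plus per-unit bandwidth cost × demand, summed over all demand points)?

349

Open {P1, P2}; cheapest assignment that respects the capacities:
  P1 (cap 29, load 18): S1, S3, S4 — cost 2×7 + 4×14 + 12×4 = 118
  P2 (cap 20, load 17): S2, S5 — cost 9×5 + 8×2 = 61
  Shipping 179, fixed 170 → total 349.
  Any other capacity-feasible assignment to {P1, P2} ships for at least 179.
Compare {P1, P3}: its best feasible assignment gives total 425.
Compare {P1, P2, P3}: its best feasible assignment gives total 453.
Every other set of open sites that can feasibly serve all demand totals ≥ 425 even under its best assignment. Minimum: 349.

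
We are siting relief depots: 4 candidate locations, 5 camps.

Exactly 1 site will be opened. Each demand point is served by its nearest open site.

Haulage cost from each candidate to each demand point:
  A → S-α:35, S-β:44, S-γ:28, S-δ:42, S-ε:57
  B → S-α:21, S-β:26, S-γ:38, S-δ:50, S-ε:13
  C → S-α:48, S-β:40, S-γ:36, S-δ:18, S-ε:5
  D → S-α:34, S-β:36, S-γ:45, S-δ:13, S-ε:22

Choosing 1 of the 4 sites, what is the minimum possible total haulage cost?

147

Open {C}.
  S-α→C 48, S-β→C 40, S-γ→C 36, S-δ→C 18, S-ε→C 5  ⇒ total 147.
Compare {B}: total 148.
Compare {D}: total 150.
No size-1 selection does better; minimum is 147.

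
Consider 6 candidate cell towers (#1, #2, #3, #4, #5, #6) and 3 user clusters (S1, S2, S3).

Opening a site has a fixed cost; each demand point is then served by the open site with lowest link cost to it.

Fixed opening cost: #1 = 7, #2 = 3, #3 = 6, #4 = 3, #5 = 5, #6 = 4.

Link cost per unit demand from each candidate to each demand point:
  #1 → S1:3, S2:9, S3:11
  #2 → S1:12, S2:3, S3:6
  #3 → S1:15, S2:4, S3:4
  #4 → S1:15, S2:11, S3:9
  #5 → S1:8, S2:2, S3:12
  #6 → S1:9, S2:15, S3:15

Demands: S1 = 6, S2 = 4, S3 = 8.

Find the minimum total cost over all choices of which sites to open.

Open {#1, #3, #5}: assign each demand point to its cheapest open site.
  S1→#1 6×3=18, S2→#5 4×2=8, S3→#3 8×4=32
  link cost 58, fixed 18 → total 76.
Compare {#1, #2, #3}: link cost 62 + fixed 16 = 78.
Compare {#1, #3}: link cost 66 + fixed 13 = 79.
Compare {#1, #2, #3, #5}: link cost 58 + fixed 21 = 79.
All other subsets cost ≥ 78. Minimum total cost: 76.

76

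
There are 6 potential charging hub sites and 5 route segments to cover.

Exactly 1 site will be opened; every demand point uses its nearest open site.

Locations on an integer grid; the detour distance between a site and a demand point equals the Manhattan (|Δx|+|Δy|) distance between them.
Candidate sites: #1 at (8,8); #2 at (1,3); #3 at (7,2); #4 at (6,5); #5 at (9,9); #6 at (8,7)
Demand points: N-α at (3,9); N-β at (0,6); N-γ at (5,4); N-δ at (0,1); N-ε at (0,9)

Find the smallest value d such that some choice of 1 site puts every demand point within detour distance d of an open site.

Open {#2}.
  Farthest demand point is N-α at detour distance 8 (to #2); all others are ≤ 8.
With {#4} the worst case is 10.
With {#3} the worst case is 14.
No size-1 selection achieves below 8.

8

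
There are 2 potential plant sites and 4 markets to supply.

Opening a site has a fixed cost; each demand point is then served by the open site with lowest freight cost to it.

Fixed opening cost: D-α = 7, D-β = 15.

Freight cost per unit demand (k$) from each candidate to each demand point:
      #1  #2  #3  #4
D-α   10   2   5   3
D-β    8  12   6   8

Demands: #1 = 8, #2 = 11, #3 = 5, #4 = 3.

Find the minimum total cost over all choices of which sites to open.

142

Open {D-α, D-β}: assign each demand point to its cheapest open site.
  #1→D-β 8×8=64, #2→D-α 11×2=22, #3→D-α 5×5=25, #4→D-α 3×3=9
  freight cost 120, fixed 22 → total 142.
Compare {D-α}: freight cost 136 + fixed 7 = 143.
Compare {D-β}: freight cost 250 + fixed 15 = 265.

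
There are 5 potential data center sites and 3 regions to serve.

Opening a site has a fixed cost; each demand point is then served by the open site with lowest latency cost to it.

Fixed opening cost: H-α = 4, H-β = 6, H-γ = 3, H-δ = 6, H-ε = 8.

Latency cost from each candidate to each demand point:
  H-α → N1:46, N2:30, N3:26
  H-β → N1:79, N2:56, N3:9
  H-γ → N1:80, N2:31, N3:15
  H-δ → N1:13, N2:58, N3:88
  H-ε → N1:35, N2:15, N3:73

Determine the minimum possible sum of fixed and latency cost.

57

Open {H-β, H-δ, H-ε}: assign each demand point to its cheapest open site.
  N1→H-δ 13, N2→H-ε 15, N3→H-β 9
  latency cost 37, fixed 20 → total 57.
Compare {H-γ, H-δ, H-ε}: latency cost 43 + fixed 17 = 60.
Compare {H-β, H-γ, H-δ, H-ε}: latency cost 37 + fixed 23 = 60.
Compare {H-α, H-β, H-δ, H-ε}: latency cost 37 + fixed 24 = 61.
All other subsets cost ≥ 60. Minimum total cost: 57.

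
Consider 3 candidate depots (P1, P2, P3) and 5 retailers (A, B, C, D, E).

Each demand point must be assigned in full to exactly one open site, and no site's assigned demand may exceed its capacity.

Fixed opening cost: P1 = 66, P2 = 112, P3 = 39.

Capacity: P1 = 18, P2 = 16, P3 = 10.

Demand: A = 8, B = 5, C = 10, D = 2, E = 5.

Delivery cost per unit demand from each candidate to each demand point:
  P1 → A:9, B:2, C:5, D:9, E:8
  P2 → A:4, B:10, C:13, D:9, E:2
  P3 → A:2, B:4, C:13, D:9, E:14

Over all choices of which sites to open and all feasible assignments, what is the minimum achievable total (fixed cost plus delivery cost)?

298

Open {P1, P2}; cheapest assignment that respects the capacities:
  P1 (cap 18, load 17): B, C, D — cost 5×2 + 10×5 + 2×9 = 78
  P2 (cap 16, load 13): A, E — cost 8×4 + 5×2 = 42
  Shipping 120, fixed 178 → total 298.
  Any other capacity-feasible assignment to {P1, P2} ships for at least 120.
Compare {P1, P2, P3}: its best feasible assignment gives total 321.
Every other set of open sites that can feasibly serve all demand totals ≥ 321 even under its best assignment. Minimum: 298.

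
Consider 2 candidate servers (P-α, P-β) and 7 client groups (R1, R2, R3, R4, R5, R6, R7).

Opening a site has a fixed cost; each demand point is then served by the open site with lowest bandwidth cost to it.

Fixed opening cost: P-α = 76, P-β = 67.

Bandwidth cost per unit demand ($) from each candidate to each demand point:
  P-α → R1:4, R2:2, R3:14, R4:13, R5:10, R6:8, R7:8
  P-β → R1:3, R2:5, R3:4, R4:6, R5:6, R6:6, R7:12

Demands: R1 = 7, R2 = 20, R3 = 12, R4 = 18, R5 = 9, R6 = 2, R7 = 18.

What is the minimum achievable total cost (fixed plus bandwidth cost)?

570

Open {P-α, P-β}: assign each demand point to its cheapest open site.
  R1→P-β 7×3=21, R2→P-α 20×2=40, R3→P-β 12×4=48, R4→P-β 18×6=108, R5→P-β 9×6=54, R6→P-β 2×6=12, R7→P-α 18×8=144
  bandwidth cost 427, fixed 143 → total 570.
Compare {P-β}: bandwidth cost 559 + fixed 67 = 626.
Compare {P-α}: bandwidth cost 720 + fixed 76 = 796.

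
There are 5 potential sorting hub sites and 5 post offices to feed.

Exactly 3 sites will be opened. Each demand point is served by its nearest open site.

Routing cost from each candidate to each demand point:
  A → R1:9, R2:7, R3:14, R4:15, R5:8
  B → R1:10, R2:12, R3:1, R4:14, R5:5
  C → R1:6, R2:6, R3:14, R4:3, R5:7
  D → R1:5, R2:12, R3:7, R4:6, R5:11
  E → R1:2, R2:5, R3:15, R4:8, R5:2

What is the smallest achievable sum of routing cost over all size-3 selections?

Open {B, C, E}.
  R1→E 2, R2→E 5, R3→B 1, R4→C 3, R5→E 2  ⇒ total 13.
Compare {B, D, E}: total 16.
Compare {A, B, E}: total 18.
No size-3 selection does better; minimum is 13.

13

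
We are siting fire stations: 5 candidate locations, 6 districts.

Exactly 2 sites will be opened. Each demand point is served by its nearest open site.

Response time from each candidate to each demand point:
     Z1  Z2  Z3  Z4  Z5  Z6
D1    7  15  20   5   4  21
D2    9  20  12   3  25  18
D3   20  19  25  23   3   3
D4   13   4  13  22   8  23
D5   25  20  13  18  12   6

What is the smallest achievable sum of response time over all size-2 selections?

Open {D2, D3}.
  Z1→D2 9, Z2→D3 19, Z3→D2 12, Z4→D2 3, Z5→D3 3, Z6→D3 3  ⇒ total 49.
Compare {D1, D5}: total 50.
Compare {D1, D3}: total 53.
No size-2 selection does better; minimum is 49.

49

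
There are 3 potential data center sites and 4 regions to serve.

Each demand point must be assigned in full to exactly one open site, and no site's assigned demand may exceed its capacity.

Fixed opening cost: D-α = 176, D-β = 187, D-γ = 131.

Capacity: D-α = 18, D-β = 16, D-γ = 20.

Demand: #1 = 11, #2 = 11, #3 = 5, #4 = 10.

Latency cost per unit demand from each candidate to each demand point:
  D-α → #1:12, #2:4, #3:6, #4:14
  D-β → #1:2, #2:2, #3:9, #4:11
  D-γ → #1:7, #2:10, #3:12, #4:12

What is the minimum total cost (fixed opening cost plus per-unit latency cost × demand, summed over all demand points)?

Open {D-α, D-β, D-γ}; cheapest assignment that respects the capacities:
  D-α (cap 18, load 16): #2, #3 — cost 11×4 + 5×6 = 74
  D-β (cap 16, load 11): #1 — cost 11×2 = 22
  D-γ (cap 20, load 10): #4 — cost 10×12 = 120
  Shipping 216, fixed 494 → total 710.
  Any other capacity-feasible assignment to {D-α, D-β, D-γ} ships for at least 216.
Total demand is 37; every other set of sites either has combined capacity below 37 or cannot fit the demands without splitting one across sites, so {D-α, D-β, D-γ} is the only feasible choice of open sites. Minimum: 710.

710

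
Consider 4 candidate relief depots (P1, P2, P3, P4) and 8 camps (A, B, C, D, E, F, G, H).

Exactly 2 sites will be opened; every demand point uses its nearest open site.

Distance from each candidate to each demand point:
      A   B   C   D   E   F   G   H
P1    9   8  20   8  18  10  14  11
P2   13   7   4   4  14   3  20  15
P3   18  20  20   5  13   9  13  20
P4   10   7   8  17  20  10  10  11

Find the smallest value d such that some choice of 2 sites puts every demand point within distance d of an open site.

Open {P3, P4}.
  Farthest demand point is E at distance 13 (to P3); all others are ≤ 13.
With {P1, P2} the worst case is 14.
With {P2, P4} the worst case is 14.
No size-2 selection achieves below 13.

13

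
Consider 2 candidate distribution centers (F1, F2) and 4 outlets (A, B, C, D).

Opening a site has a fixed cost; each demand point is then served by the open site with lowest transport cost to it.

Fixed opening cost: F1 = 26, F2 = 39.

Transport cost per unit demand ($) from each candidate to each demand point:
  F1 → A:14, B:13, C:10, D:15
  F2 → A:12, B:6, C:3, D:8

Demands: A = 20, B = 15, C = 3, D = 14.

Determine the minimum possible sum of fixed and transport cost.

Open {F2}: assign each demand point to its cheapest open site.
  A→F2 20×12=240, B→F2 15×6=90, C→F2 3×3=9, D→F2 14×8=112
  transport cost 451, fixed 39 → total 490.
Compare {F1, F2}: transport cost 451 + fixed 65 = 516.
Compare {F1}: transport cost 715 + fixed 26 = 741.

490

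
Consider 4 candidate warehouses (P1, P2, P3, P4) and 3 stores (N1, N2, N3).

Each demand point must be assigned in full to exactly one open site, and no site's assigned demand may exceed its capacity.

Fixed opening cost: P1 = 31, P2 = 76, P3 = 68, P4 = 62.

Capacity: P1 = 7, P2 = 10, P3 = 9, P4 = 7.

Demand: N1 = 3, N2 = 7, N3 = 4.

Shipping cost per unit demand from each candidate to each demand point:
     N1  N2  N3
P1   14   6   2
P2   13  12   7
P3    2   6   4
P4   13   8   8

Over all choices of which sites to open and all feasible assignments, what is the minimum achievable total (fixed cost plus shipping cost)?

Open {P1, P3}; cheapest assignment that respects the capacities:
  P1 (cap 7, load 7): N2 — cost 7×6 = 42
  P3 (cap 9, load 7): N1, N3 — cost 3×2 + 4×4 = 22
  Shipping 64, fixed 99 → total 163.
  Any other capacity-feasible assignment to {P1, P3} ships for at least 64.
Compare {P1, P4}: its best feasible assignment gives total 199.
Compare {P3, P4}: its best feasible assignment gives total 208.
Every other set of open sites that can feasibly serve all demand totals ≥ 199 even under its best assignment. Minimum: 163.

163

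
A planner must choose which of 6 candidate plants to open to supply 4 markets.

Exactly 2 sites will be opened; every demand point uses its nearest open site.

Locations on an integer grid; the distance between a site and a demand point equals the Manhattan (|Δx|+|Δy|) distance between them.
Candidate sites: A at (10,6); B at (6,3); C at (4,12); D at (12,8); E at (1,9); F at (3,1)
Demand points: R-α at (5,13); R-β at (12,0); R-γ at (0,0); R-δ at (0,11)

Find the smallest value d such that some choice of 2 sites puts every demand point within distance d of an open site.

9

Open {B, C}.
  Farthest demand point is R-β at distance 9 (to B); all others are ≤ 9.
With {B, E} the worst case is 9.
With {A, E} the worst case is 10.
No size-2 selection achieves below 9.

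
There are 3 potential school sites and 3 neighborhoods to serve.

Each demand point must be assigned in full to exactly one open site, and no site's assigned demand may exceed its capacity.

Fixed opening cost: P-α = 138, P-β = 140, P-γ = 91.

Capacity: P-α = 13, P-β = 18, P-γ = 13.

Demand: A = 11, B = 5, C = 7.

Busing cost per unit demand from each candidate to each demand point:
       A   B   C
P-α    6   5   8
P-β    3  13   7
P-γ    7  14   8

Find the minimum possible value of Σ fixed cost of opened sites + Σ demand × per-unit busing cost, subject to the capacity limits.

383

Open {P-β, P-γ}; cheapest assignment that respects the capacities:
  P-β (cap 18, load 18): A, C — cost 11×3 + 7×7 = 82
  P-γ (cap 13, load 5): B — cost 5×14 = 70
  Shipping 152, fixed 231 → total 383.
  Any other capacity-feasible assignment to {P-β, P-γ} ships for at least 152.
Compare {P-α, P-β}: its best feasible assignment gives total 385.
Compare {P-α, P-γ}: its best feasible assignment gives total 387.
Every other set of open sites that can feasibly serve all demand totals ≥ 385 even under its best assignment. Minimum: 383.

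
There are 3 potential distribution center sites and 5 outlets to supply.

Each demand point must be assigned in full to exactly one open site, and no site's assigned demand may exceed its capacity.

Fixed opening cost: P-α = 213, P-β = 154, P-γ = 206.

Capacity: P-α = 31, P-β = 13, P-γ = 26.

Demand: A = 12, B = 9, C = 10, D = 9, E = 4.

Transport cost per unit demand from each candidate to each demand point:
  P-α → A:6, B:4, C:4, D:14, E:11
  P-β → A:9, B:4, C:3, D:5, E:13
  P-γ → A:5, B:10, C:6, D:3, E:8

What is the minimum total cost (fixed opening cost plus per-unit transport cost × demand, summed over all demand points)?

612

Open {P-α, P-β}; cheapest assignment that respects the capacities:
  P-α (cap 31, load 31): A, B, C — cost 12×6 + 9×4 + 10×4 = 148
  P-β (cap 13, load 13): D, E — cost 9×5 + 4×13 = 97
  Shipping 245, fixed 367 → total 612.
  Any other capacity-feasible assignment to {P-α, P-β} ships for at least 245.
Compare {P-α, P-γ}: its best feasible assignment gives total 614.
Compare {P-α, P-β, P-γ}: its best feasible assignment gives total 758.
Every other set of open sites that can feasibly serve all demand totals ≥ 614 even under its best assignment. Minimum: 612.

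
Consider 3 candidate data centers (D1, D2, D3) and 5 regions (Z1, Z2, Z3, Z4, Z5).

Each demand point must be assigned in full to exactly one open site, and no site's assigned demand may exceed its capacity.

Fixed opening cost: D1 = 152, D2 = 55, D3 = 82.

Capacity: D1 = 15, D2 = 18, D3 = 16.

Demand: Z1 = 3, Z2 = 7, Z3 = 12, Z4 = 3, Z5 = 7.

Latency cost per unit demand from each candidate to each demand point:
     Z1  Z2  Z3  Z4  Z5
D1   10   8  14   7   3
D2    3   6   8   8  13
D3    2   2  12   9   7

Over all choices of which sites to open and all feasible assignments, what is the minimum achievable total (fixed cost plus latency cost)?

329

Open {D2, D3}; cheapest assignment that respects the capacities:
  D2 (cap 18, load 18): Z1, Z3, Z4 — cost 3×3 + 12×8 + 3×8 = 129
  D3 (cap 16, load 14): Z2, Z5 — cost 7×2 + 7×7 = 63
  Shipping 192, fixed 137 → total 329.
  Any other capacity-feasible assignment to {D2, D3} ships for at least 192.
Compare {D1, D2}: its best feasible assignment gives total 413.
Compare {D1, D2, D3}: its best feasible assignment gives total 447.
Every other set of open sites that can feasibly serve all demand totals ≥ 413 even under its best assignment. Minimum: 329.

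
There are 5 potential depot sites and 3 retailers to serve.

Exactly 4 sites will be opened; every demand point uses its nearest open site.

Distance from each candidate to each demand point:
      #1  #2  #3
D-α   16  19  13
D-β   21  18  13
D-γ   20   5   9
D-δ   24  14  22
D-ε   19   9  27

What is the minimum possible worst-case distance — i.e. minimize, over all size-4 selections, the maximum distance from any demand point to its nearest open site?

16

Open {D-α, D-β, D-γ, D-δ}.
  Farthest demand point is #1 at distance 16 (to D-α); all others are ≤ 16.
With {D-α, D-β, D-γ, D-ε} the worst case is 16.
With {D-α, D-β, D-δ, D-ε} the worst case is 16.
No size-4 selection achieves below 16.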